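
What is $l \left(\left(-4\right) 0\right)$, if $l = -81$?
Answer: $0$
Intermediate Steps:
$l \left(\left(-4\right) 0\right) = - 81 \left(\left(-4\right) 0\right) = \left(-81\right) 0 = 0$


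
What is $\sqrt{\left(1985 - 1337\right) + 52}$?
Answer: $10 \sqrt{7} \approx 26.458$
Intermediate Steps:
$\sqrt{\left(1985 - 1337\right) + 52} = \sqrt{648 + 52} = \sqrt{700} = 10 \sqrt{7}$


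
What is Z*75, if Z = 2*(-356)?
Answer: -53400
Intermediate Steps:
Z = -712
Z*75 = -712*75 = -53400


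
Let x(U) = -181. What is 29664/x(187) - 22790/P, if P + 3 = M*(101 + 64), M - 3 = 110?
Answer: -278560639/1687101 ≈ -165.11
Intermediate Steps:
M = 113 (M = 3 + 110 = 113)
P = 18642 (P = -3 + 113*(101 + 64) = -3 + 113*165 = -3 + 18645 = 18642)
29664/x(187) - 22790/P = 29664/(-181) - 22790/18642 = 29664*(-1/181) - 22790*1/18642 = -29664/181 - 11395/9321 = -278560639/1687101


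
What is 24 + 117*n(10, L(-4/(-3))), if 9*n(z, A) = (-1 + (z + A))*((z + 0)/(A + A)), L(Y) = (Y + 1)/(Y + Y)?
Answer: 5303/7 ≈ 757.57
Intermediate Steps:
L(Y) = (1 + Y)/(2*Y) (L(Y) = (1 + Y)/((2*Y)) = (1 + Y)*(1/(2*Y)) = (1 + Y)/(2*Y))
n(z, A) = z*(-1 + A + z)/(18*A) (n(z, A) = ((-1 + (z + A))*((z + 0)/(A + A)))/9 = ((-1 + (A + z))*(z/((2*A))))/9 = ((-1 + A + z)*(z*(1/(2*A))))/9 = ((-1 + A + z)*(z/(2*A)))/9 = (z*(-1 + A + z)/(2*A))/9 = z*(-1 + A + z)/(18*A))
24 + 117*n(10, L(-4/(-3))) = 24 + 117*((1/18)*10*(-1 + (1 - 4/(-3))/(2*((-4/(-3)))) + 10)/((1 - 4/(-3))/(2*((-4/(-3)))))) = 24 + 117*((1/18)*10*(-1 + (1 - 4*(-⅓))/(2*((-4*(-⅓)))) + 10)/((1 - 4*(-⅓))/(2*((-4*(-⅓)))))) = 24 + 117*((1/18)*10*(-1 + (1 + 4/3)/(2*(4/3)) + 10)/((1 + 4/3)/(2*(4/3)))) = 24 + 117*((1/18)*10*(-1 + (½)*(¾)*(7/3) + 10)/((½)*(¾)*(7/3))) = 24 + 117*((1/18)*10*(-1 + 7/8 + 10)/(7/8)) = 24 + 117*((1/18)*10*(8/7)*(79/8)) = 24 + 117*(395/63) = 24 + 5135/7 = 5303/7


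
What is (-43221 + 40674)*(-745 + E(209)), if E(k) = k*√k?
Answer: 1897515 - 532323*√209 ≈ -5.7982e+6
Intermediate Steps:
E(k) = k^(3/2)
(-43221 + 40674)*(-745 + E(209)) = (-43221 + 40674)*(-745 + 209^(3/2)) = -2547*(-745 + 209*√209) = 1897515 - 532323*√209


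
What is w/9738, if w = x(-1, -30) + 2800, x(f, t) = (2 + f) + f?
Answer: 1400/4869 ≈ 0.28753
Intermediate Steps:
x(f, t) = 2 + 2*f
w = 2800 (w = (2 + 2*(-1)) + 2800 = (2 - 2) + 2800 = 0 + 2800 = 2800)
w/9738 = 2800/9738 = 2800*(1/9738) = 1400/4869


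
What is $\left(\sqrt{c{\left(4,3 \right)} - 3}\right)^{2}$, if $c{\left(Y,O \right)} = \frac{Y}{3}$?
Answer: $- \frac{5}{3} \approx -1.6667$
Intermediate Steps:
$c{\left(Y,O \right)} = \frac{Y}{3}$ ($c{\left(Y,O \right)} = Y \frac{1}{3} = \frac{Y}{3}$)
$\left(\sqrt{c{\left(4,3 \right)} - 3}\right)^{2} = \left(\sqrt{\frac{1}{3} \cdot 4 - 3}\right)^{2} = \left(\sqrt{\frac{4}{3} - 3}\right)^{2} = \left(\sqrt{- \frac{5}{3}}\right)^{2} = \left(\frac{i \sqrt{15}}{3}\right)^{2} = - \frac{5}{3}$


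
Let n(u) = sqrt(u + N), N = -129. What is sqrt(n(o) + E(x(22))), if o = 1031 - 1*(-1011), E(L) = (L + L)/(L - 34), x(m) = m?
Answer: sqrt(-33 + 9*sqrt(1913))/3 ≈ 6.3302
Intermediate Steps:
E(L) = 2*L/(-34 + L) (E(L) = (2*L)/(-34 + L) = 2*L/(-34 + L))
o = 2042 (o = 1031 + 1011 = 2042)
n(u) = sqrt(-129 + u) (n(u) = sqrt(u - 129) = sqrt(-129 + u))
sqrt(n(o) + E(x(22))) = sqrt(sqrt(-129 + 2042) + 2*22/(-34 + 22)) = sqrt(sqrt(1913) + 2*22/(-12)) = sqrt(sqrt(1913) + 2*22*(-1/12)) = sqrt(sqrt(1913) - 11/3) = sqrt(-11/3 + sqrt(1913))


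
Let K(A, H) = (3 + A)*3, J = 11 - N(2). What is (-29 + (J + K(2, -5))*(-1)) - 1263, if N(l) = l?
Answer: -1316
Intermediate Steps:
J = 9 (J = 11 - 1*2 = 11 - 2 = 9)
K(A, H) = 9 + 3*A
(-29 + (J + K(2, -5))*(-1)) - 1263 = (-29 + (9 + (9 + 3*2))*(-1)) - 1263 = (-29 + (9 + (9 + 6))*(-1)) - 1263 = (-29 + (9 + 15)*(-1)) - 1263 = (-29 + 24*(-1)) - 1263 = (-29 - 24) - 1263 = -53 - 1263 = -1316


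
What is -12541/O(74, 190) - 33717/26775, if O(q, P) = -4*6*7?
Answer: 1746671/23800 ≈ 73.390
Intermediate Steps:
O(q, P) = -168 (O(q, P) = -24*7 = -168)
-12541/O(74, 190) - 33717/26775 = -12541/(-168) - 33717/26775 = -12541*(-1/168) - 33717*1/26775 = 12541/168 - 11239/8925 = 1746671/23800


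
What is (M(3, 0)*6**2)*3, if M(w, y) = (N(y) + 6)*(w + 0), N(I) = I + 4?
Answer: 3240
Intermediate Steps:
N(I) = 4 + I
M(w, y) = w*(10 + y) (M(w, y) = ((4 + y) + 6)*(w + 0) = (10 + y)*w = w*(10 + y))
(M(3, 0)*6**2)*3 = ((3*(10 + 0))*6**2)*3 = ((3*10)*36)*3 = (30*36)*3 = 1080*3 = 3240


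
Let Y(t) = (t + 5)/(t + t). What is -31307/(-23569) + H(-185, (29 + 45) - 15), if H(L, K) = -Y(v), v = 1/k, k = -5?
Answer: 314135/23569 ≈ 13.328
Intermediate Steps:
v = -1/5 (v = 1/(-5) = -1/5 ≈ -0.20000)
Y(t) = (5 + t)/(2*t) (Y(t) = (5 + t)/((2*t)) = (5 + t)*(1/(2*t)) = (5 + t)/(2*t))
H(L, K) = 12 (H(L, K) = -(5 - 1/5)/(2*(-1/5)) = -(-5)*24/(2*5) = -1*(-12) = 12)
-31307/(-23569) + H(-185, (29 + 45) - 15) = -31307/(-23569) + 12 = -31307*(-1/23569) + 12 = 31307/23569 + 12 = 314135/23569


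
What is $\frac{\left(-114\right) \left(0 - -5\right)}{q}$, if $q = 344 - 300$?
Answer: $- \frac{285}{22} \approx -12.955$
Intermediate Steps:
$q = 44$ ($q = 344 - 300 = 44$)
$\frac{\left(-114\right) \left(0 - -5\right)}{q} = \frac{\left(-114\right) \left(0 - -5\right)}{44} = - 114 \left(0 + 5\right) \frac{1}{44} = \left(-114\right) 5 \cdot \frac{1}{44} = \left(-570\right) \frac{1}{44} = - \frac{285}{22}$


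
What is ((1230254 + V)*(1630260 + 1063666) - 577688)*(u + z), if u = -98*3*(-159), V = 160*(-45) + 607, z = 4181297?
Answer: 13937539135041776114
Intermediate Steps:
V = -6593 (V = -7200 + 607 = -6593)
u = 46746 (u = -294*(-159) = 46746)
((1230254 + V)*(1630260 + 1063666) - 577688)*(u + z) = ((1230254 - 6593)*(1630260 + 1063666) - 577688)*(46746 + 4181297) = (1223661*2693926 - 577688)*4228043 = (3296452183086 - 577688)*4228043 = 3296451605398*4228043 = 13937539135041776114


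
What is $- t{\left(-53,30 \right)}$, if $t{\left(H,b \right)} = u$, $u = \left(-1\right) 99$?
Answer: $99$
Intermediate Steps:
$u = -99$
$t{\left(H,b \right)} = -99$
$- t{\left(-53,30 \right)} = \left(-1\right) \left(-99\right) = 99$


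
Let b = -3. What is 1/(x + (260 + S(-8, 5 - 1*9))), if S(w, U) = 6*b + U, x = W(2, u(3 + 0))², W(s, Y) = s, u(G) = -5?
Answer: 1/242 ≈ 0.0041322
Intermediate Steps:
x = 4 (x = 2² = 4)
S(w, U) = -18 + U (S(w, U) = 6*(-3) + U = -18 + U)
1/(x + (260 + S(-8, 5 - 1*9))) = 1/(4 + (260 + (-18 + (5 - 1*9)))) = 1/(4 + (260 + (-18 + (5 - 9)))) = 1/(4 + (260 + (-18 - 4))) = 1/(4 + (260 - 22)) = 1/(4 + 238) = 1/242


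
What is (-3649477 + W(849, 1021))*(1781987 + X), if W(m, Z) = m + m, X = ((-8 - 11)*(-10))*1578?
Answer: -7593971856653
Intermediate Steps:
X = 299820 (X = -19*(-10)*1578 = 190*1578 = 299820)
W(m, Z) = 2*m
(-3649477 + W(849, 1021))*(1781987 + X) = (-3649477 + 2*849)*(1781987 + 299820) = (-3649477 + 1698)*2081807 = -3647779*2081807 = -7593971856653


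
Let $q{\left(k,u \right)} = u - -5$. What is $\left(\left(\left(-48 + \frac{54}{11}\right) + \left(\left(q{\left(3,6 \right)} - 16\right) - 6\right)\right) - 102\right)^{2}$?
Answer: $\frac{2948089}{121} \approx 24364.0$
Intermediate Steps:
$q{\left(k,u \right)} = 5 + u$ ($q{\left(k,u \right)} = u + 5 = 5 + u$)
$\left(\left(\left(-48 + \frac{54}{11}\right) + \left(\left(q{\left(3,6 \right)} - 16\right) - 6\right)\right) - 102\right)^{2} = \left(\left(\left(-48 + \frac{54}{11}\right) + \left(\left(\left(5 + 6\right) - 16\right) - 6\right)\right) - 102\right)^{2} = \left(\left(\left(-48 + 54 \cdot \frac{1}{11}\right) + \left(\left(11 - 16\right) - 6\right)\right) - 102\right)^{2} = \left(\left(\left(-48 + \frac{54}{11}\right) - 11\right) - 102\right)^{2} = \left(\left(- \frac{474}{11} - 11\right) - 102\right)^{2} = \left(- \frac{595}{11} - 102\right)^{2} = \left(- \frac{1717}{11}\right)^{2} = \frac{2948089}{121}$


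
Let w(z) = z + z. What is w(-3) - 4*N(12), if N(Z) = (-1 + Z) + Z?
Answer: -98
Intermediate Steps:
w(z) = 2*z
N(Z) = -1 + 2*Z
w(-3) - 4*N(12) = 2*(-3) - 4*(-1 + 2*12) = -6 - 4*(-1 + 24) = -6 - 4*23 = -6 - 92 = -98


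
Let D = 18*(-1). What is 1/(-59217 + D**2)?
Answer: -1/58893 ≈ -1.6980e-5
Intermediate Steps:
D = -18
1/(-59217 + D**2) = 1/(-59217 + (-18)**2) = 1/(-59217 + 324) = 1/(-58893) = -1/58893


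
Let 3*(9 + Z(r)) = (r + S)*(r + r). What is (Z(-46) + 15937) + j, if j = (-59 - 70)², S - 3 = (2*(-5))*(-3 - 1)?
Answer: 32661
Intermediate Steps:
S = 43 (S = 3 + (2*(-5))*(-3 - 1) = 3 - 10*(-4) = 3 + 40 = 43)
Z(r) = -9 + 2*r*(43 + r)/3 (Z(r) = -9 + ((r + 43)*(r + r))/3 = -9 + ((43 + r)*(2*r))/3 = -9 + (2*r*(43 + r))/3 = -9 + 2*r*(43 + r)/3)
j = 16641 (j = (-129)² = 16641)
(Z(-46) + 15937) + j = ((-9 + (⅔)*(-46)² + (86/3)*(-46)) + 15937) + 16641 = ((-9 + (⅔)*2116 - 3956/3) + 15937) + 16641 = ((-9 + 4232/3 - 3956/3) + 15937) + 16641 = (83 + 15937) + 16641 = 16020 + 16641 = 32661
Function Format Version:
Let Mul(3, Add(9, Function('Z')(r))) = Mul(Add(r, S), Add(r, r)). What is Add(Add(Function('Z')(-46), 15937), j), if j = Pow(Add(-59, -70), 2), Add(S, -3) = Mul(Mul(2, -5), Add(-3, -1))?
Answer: 32661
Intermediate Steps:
S = 43 (S = Add(3, Mul(Mul(2, -5), Add(-3, -1))) = Add(3, Mul(-10, -4)) = Add(3, 40) = 43)
Function('Z')(r) = Add(-9, Mul(Rational(2, 3), r, Add(43, r))) (Function('Z')(r) = Add(-9, Mul(Rational(1, 3), Mul(Add(r, 43), Add(r, r)))) = Add(-9, Mul(Rational(1, 3), Mul(Add(43, r), Mul(2, r)))) = Add(-9, Mul(Rational(1, 3), Mul(2, r, Add(43, r)))) = Add(-9, Mul(Rational(2, 3), r, Add(43, r))))
j = 16641 (j = Pow(-129, 2) = 16641)
Add(Add(Function('Z')(-46), 15937), j) = Add(Add(Add(-9, Mul(Rational(2, 3), Pow(-46, 2)), Mul(Rational(86, 3), -46)), 15937), 16641) = Add(Add(Add(-9, Mul(Rational(2, 3), 2116), Rational(-3956, 3)), 15937), 16641) = Add(Add(Add(-9, Rational(4232, 3), Rational(-3956, 3)), 15937), 16641) = Add(Add(83, 15937), 16641) = Add(16020, 16641) = 32661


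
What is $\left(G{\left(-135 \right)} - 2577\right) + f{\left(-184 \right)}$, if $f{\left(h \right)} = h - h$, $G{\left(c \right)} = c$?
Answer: $-2712$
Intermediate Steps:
$f{\left(h \right)} = 0$
$\left(G{\left(-135 \right)} - 2577\right) + f{\left(-184 \right)} = \left(-135 - 2577\right) + 0 = -2712 + 0 = -2712$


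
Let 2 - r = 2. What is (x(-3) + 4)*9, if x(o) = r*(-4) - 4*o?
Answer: 144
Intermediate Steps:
r = 0 (r = 2 - 1*2 = 2 - 2 = 0)
x(o) = -4*o (x(o) = 0*(-4) - 4*o = 0 - 4*o = -4*o)
(x(-3) + 4)*9 = (-4*(-3) + 4)*9 = (12 + 4)*9 = 16*9 = 144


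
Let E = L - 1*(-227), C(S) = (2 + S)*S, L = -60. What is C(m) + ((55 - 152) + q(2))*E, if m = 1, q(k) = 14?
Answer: -13858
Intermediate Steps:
C(S) = S*(2 + S)
E = 167 (E = -60 - 1*(-227) = -60 + 227 = 167)
C(m) + ((55 - 152) + q(2))*E = 1*(2 + 1) + ((55 - 152) + 14)*167 = 1*3 + (-97 + 14)*167 = 3 - 83*167 = 3 - 13861 = -13858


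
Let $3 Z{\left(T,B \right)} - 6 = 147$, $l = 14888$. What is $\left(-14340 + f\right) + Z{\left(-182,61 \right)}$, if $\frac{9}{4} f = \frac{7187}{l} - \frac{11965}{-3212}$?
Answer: $- \frac{128102663825}{8966298} \approx -14287.0$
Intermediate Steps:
$Z{\left(T,B \right)} = 51$ ($Z{\left(T,B \right)} = 2 + \frac{1}{3} \cdot 147 = 2 + 49 = 51$)
$f = \frac{16768297}{8966298}$ ($f = \frac{4 \left(\frac{7187}{14888} - \frac{11965}{-3212}\right)}{9} = \frac{4 \left(7187 \cdot \frac{1}{14888} - - \frac{11965}{3212}\right)}{9} = \frac{4 \left(\frac{7187}{14888} + \frac{11965}{3212}\right)}{9} = \frac{4}{9} \cdot \frac{50304891}{11955064} = \frac{16768297}{8966298} \approx 1.8701$)
$\left(-14340 + f\right) + Z{\left(-182,61 \right)} = \left(-14340 + \frac{16768297}{8966298}\right) + 51 = - \frac{128559945023}{8966298} + 51 = - \frac{128102663825}{8966298}$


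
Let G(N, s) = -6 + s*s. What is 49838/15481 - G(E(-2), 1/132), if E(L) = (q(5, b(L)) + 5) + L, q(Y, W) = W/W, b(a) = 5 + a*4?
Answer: 2486807495/269740944 ≈ 9.2192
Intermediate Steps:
b(a) = 5 + 4*a
q(Y, W) = 1
E(L) = 6 + L (E(L) = (1 + 5) + L = 6 + L)
G(N, s) = -6 + s²
49838/15481 - G(E(-2), 1/132) = 49838/15481 - (-6 + (1/132)²) = 49838*(1/15481) - (-6 + (1/132)²) = 49838/15481 - (-6 + 1/17424) = 49838/15481 - 1*(-104543/17424) = 49838/15481 + 104543/17424 = 2486807495/269740944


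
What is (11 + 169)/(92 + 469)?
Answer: 60/187 ≈ 0.32086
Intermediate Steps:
(11 + 169)/(92 + 469) = 180/561 = 180*(1/561) = 60/187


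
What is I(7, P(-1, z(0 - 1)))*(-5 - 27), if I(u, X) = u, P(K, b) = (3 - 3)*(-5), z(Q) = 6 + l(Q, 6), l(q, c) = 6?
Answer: -224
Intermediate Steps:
z(Q) = 12 (z(Q) = 6 + 6 = 12)
P(K, b) = 0 (P(K, b) = 0*(-5) = 0)
I(7, P(-1, z(0 - 1)))*(-5 - 27) = 7*(-5 - 27) = 7*(-32) = -224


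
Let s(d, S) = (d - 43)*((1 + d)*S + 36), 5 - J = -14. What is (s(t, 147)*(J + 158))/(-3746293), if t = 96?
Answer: -134101395/3746293 ≈ -35.796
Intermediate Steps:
J = 19 (J = 5 - 1*(-14) = 5 + 14 = 19)
s(d, S) = (-43 + d)*(36 + S*(1 + d)) (s(d, S) = (-43 + d)*(S*(1 + d) + 36) = (-43 + d)*(36 + S*(1 + d)))
(s(t, 147)*(J + 158))/(-3746293) = ((-1548 - 43*147 + 36*96 + 147*96**2 - 42*147*96)*(19 + 158))/(-3746293) = ((-1548 - 6321 + 3456 + 147*9216 - 592704)*177)*(-1/3746293) = ((-1548 - 6321 + 3456 + 1354752 - 592704)*177)*(-1/3746293) = (757635*177)*(-1/3746293) = 134101395*(-1/3746293) = -134101395/3746293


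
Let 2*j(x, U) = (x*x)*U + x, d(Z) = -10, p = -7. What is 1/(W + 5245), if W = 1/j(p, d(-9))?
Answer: 497/2606763 ≈ 0.00019066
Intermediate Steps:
j(x, U) = x/2 + U*x²/2 (j(x, U) = ((x*x)*U + x)/2 = (x²*U + x)/2 = (U*x² + x)/2 = (x + U*x²)/2 = x/2 + U*x²/2)
W = -2/497 (W = 1/((½)*(-7)*(1 - 10*(-7))) = 1/((½)*(-7)*(1 + 70)) = 1/((½)*(-7)*71) = 1/(-497/2) = -2/497 ≈ -0.0040241)
1/(W + 5245) = 1/(-2/497 + 5245) = 1/(2606763/497) = 497/2606763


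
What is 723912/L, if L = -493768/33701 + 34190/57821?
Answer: -10527114911628/204462107 ≈ -51487.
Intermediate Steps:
L = -408924214/29083963 (L = -493768*1/33701 + 34190*(1/57821) = -493768/33701 + 34190/57821 = -408924214/29083963 ≈ -14.060)
723912/L = 723912/(-408924214/29083963) = 723912*(-29083963/408924214) = -10527114911628/204462107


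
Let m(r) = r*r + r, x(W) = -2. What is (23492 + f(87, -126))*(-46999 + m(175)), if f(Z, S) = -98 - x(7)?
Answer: -378991804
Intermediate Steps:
m(r) = r + r² (m(r) = r² + r = r + r²)
f(Z, S) = -96 (f(Z, S) = -98 - 1*(-2) = -98 + 2 = -96)
(23492 + f(87, -126))*(-46999 + m(175)) = (23492 - 96)*(-46999 + 175*(1 + 175)) = 23396*(-46999 + 175*176) = 23396*(-46999 + 30800) = 23396*(-16199) = -378991804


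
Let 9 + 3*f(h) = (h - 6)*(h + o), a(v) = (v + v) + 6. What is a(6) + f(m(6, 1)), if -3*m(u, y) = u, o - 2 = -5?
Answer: 85/3 ≈ 28.333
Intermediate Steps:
o = -3 (o = 2 - 5 = -3)
m(u, y) = -u/3
a(v) = 6 + 2*v (a(v) = 2*v + 6 = 6 + 2*v)
f(h) = -3 + (-6 + h)*(-3 + h)/3 (f(h) = -3 + ((h - 6)*(h - 3))/3 = -3 + ((-6 + h)*(-3 + h))/3 = -3 + (-6 + h)*(-3 + h)/3)
a(6) + f(m(6, 1)) = (6 + 2*6) + (3 - (-1)*6 + (-⅓*6)²/3) = (6 + 12) + (3 - 3*(-2) + (⅓)*(-2)²) = 18 + (3 + 6 + (⅓)*4) = 18 + (3 + 6 + 4/3) = 18 + 31/3 = 85/3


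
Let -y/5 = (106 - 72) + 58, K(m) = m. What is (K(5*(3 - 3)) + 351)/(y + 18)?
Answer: -27/34 ≈ -0.79412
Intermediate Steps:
y = -460 (y = -5*((106 - 72) + 58) = -5*(34 + 58) = -5*92 = -460)
(K(5*(3 - 3)) + 351)/(y + 18) = (5*(3 - 3) + 351)/(-460 + 18) = (5*0 + 351)/(-442) = (0 + 351)*(-1/442) = 351*(-1/442) = -27/34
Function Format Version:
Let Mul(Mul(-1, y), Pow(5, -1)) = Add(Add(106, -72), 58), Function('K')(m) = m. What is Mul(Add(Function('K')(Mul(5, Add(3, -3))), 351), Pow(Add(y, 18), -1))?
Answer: Rational(-27, 34) ≈ -0.79412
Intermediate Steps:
y = -460 (y = Mul(-5, Add(Add(106, -72), 58)) = Mul(-5, Add(34, 58)) = Mul(-5, 92) = -460)
Mul(Add(Function('K')(Mul(5, Add(3, -3))), 351), Pow(Add(y, 18), -1)) = Mul(Add(Mul(5, Add(3, -3)), 351), Pow(Add(-460, 18), -1)) = Mul(Add(Mul(5, 0), 351), Pow(-442, -1)) = Mul(Add(0, 351), Rational(-1, 442)) = Mul(351, Rational(-1, 442)) = Rational(-27, 34)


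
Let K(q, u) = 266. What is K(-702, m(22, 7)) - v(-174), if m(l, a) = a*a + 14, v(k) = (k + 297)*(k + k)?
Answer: 43070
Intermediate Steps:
v(k) = 2*k*(297 + k) (v(k) = (297 + k)*(2*k) = 2*k*(297 + k))
m(l, a) = 14 + a² (m(l, a) = a² + 14 = 14 + a²)
K(-702, m(22, 7)) - v(-174) = 266 - 2*(-174)*(297 - 174) = 266 - 2*(-174)*123 = 266 - 1*(-42804) = 266 + 42804 = 43070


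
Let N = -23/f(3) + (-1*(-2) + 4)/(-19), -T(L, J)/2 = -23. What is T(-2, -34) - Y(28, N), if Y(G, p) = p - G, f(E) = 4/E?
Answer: 6959/76 ≈ 91.566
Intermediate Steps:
T(L, J) = 46 (T(L, J) = -2*(-23) = 46)
N = -1335/76 (N = -23/(4/3) + (-1*(-2) + 4)/(-19) = -23/(4*(1/3)) + (2 + 4)*(-1/19) = -23/4/3 + 6*(-1/19) = -23*3/4 - 6/19 = -69/4 - 6/19 = -1335/76 ≈ -17.566)
T(-2, -34) - Y(28, N) = 46 - (-1335/76 - 1*28) = 46 - (-1335/76 - 28) = 46 - 1*(-3463/76) = 46 + 3463/76 = 6959/76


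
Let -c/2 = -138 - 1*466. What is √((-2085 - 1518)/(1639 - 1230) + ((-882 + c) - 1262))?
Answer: I*√158048643/409 ≈ 30.738*I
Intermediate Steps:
c = 1208 (c = -2*(-138 - 1*466) = -2*(-138 - 466) = -2*(-604) = 1208)
√((-2085 - 1518)/(1639 - 1230) + ((-882 + c) - 1262)) = √((-2085 - 1518)/(1639 - 1230) + ((-882 + 1208) - 1262)) = √(-3603/409 + (326 - 1262)) = √(-3603*1/409 - 936) = √(-3603/409 - 936) = √(-386427/409) = I*√158048643/409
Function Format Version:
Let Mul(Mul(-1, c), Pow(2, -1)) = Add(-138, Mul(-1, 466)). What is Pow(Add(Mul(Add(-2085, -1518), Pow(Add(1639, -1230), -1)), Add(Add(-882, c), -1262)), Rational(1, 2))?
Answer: Mul(Rational(1, 409), I, Pow(158048643, Rational(1, 2))) ≈ Mul(30.738, I)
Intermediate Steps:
c = 1208 (c = Mul(-2, Add(-138, Mul(-1, 466))) = Mul(-2, Add(-138, -466)) = Mul(-2, -604) = 1208)
Pow(Add(Mul(Add(-2085, -1518), Pow(Add(1639, -1230), -1)), Add(Add(-882, c), -1262)), Rational(1, 2)) = Pow(Add(Mul(Add(-2085, -1518), Pow(Add(1639, -1230), -1)), Add(Add(-882, 1208), -1262)), Rational(1, 2)) = Pow(Add(Mul(-3603, Pow(409, -1)), Add(326, -1262)), Rational(1, 2)) = Pow(Add(Mul(-3603, Rational(1, 409)), -936), Rational(1, 2)) = Pow(Add(Rational(-3603, 409), -936), Rational(1, 2)) = Pow(Rational(-386427, 409), Rational(1, 2)) = Mul(Rational(1, 409), I, Pow(158048643, Rational(1, 2)))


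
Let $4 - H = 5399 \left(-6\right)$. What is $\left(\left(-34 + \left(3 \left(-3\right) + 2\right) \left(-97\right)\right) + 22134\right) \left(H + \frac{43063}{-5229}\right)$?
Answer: $\frac{428665545949}{581} \approx 7.3781 \cdot 10^{8}$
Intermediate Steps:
$H = 32398$ ($H = 4 - 5399 \left(-6\right) = 4 - -32394 = 4 + 32394 = 32398$)
$\left(\left(-34 + \left(3 \left(-3\right) + 2\right) \left(-97\right)\right) + 22134\right) \left(H + \frac{43063}{-5229}\right) = \left(\left(-34 + \left(3 \left(-3\right) + 2\right) \left(-97\right)\right) + 22134\right) \left(32398 + \frac{43063}{-5229}\right) = \left(\left(-34 + \left(-9 + 2\right) \left(-97\right)\right) + 22134\right) \left(32398 + 43063 \left(- \frac{1}{5229}\right)\right) = \left(\left(-34 - -679\right) + 22134\right) \left(32398 - \frac{43063}{5229}\right) = \left(\left(-34 + 679\right) + 22134\right) \frac{169366079}{5229} = \left(645 + 22134\right) \frac{169366079}{5229} = 22779 \cdot \frac{169366079}{5229} = \frac{428665545949}{581}$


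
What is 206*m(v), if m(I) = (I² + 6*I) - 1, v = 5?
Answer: 11124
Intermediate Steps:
m(I) = -1 + I² + 6*I
206*m(v) = 206*(-1 + 5² + 6*5) = 206*(-1 + 25 + 30) = 206*54 = 11124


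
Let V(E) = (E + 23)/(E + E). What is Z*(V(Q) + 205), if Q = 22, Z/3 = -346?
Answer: -4704735/22 ≈ -2.1385e+5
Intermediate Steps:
Z = -1038 (Z = 3*(-346) = -1038)
V(E) = (23 + E)/(2*E) (V(E) = (23 + E)/((2*E)) = (23 + E)*(1/(2*E)) = (23 + E)/(2*E))
Z*(V(Q) + 205) = -1038*((½)*(23 + 22)/22 + 205) = -1038*((½)*(1/22)*45 + 205) = -1038*(45/44 + 205) = -1038*9065/44 = -4704735/22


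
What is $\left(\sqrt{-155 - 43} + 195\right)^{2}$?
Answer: $37827 + 1170 i \sqrt{22} \approx 37827.0 + 5487.8 i$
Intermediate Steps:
$\left(\sqrt{-155 - 43} + 195\right)^{2} = \left(\sqrt{-198} + 195\right)^{2} = \left(3 i \sqrt{22} + 195\right)^{2} = \left(195 + 3 i \sqrt{22}\right)^{2}$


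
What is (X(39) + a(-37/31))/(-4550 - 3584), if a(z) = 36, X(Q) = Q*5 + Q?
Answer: -135/4067 ≈ -0.033194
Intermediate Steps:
X(Q) = 6*Q (X(Q) = 5*Q + Q = 6*Q)
(X(39) + a(-37/31))/(-4550 - 3584) = (6*39 + 36)/(-4550 - 3584) = (234 + 36)/(-8134) = 270*(-1/8134) = -135/4067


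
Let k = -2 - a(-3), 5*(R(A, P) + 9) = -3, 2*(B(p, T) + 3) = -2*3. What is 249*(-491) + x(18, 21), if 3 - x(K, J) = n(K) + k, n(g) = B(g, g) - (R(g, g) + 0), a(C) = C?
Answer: -611303/5 ≈ -1.2226e+5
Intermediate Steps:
B(p, T) = -6 (B(p, T) = -3 + (-2*3)/2 = -3 + (1/2)*(-6) = -3 - 3 = -6)
R(A, P) = -48/5 (R(A, P) = -9 + (1/5)*(-3) = -9 - 3/5 = -48/5)
n(g) = 18/5 (n(g) = -6 - (-48/5 + 0) = -6 - 1*(-48/5) = -6 + 48/5 = 18/5)
k = 1 (k = -2 - 1*(-3) = -2 + 3 = 1)
x(K, J) = -8/5 (x(K, J) = 3 - (18/5 + 1) = 3 - 1*23/5 = 3 - 23/5 = -8/5)
249*(-491) + x(18, 21) = 249*(-491) - 8/5 = -122259 - 8/5 = -611303/5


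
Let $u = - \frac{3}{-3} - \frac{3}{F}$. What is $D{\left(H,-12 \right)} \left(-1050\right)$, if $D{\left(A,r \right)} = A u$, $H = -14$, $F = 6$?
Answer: $7350$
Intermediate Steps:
$u = \frac{1}{2}$ ($u = - \frac{3}{-3} - \frac{3}{6} = \left(-3\right) \left(- \frac{1}{3}\right) - \frac{1}{2} = 1 - \frac{1}{2} = \frac{1}{2} \approx 0.5$)
$D{\left(A,r \right)} = \frac{A}{2}$ ($D{\left(A,r \right)} = A \frac{1}{2} = \frac{A}{2}$)
$D{\left(H,-12 \right)} \left(-1050\right) = \frac{1}{2} \left(-14\right) \left(-1050\right) = \left(-7\right) \left(-1050\right) = 7350$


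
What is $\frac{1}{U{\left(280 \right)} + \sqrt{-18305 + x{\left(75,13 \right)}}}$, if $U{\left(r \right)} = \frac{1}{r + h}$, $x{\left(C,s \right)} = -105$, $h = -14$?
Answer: $\frac{266}{1302617961} - \frac{70756 i \sqrt{18410}}{1302617961} \approx 2.042 \cdot 10^{-7} - 0.0073701 i$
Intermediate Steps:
$U{\left(r \right)} = \frac{1}{-14 + r}$ ($U{\left(r \right)} = \frac{1}{r - 14} = \frac{1}{-14 + r}$)
$\frac{1}{U{\left(280 \right)} + \sqrt{-18305 + x{\left(75,13 \right)}}} = \frac{1}{\frac{1}{-14 + 280} + \sqrt{-18305 - 105}} = \frac{1}{\frac{1}{266} + \sqrt{-18410}} = \frac{1}{\frac{1}{266} + i \sqrt{18410}}$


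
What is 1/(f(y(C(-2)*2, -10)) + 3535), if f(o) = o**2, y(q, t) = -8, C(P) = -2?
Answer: 1/3599 ≈ 0.00027785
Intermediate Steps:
1/(f(y(C(-2)*2, -10)) + 3535) = 1/((-8)**2 + 3535) = 1/(64 + 3535) = 1/3599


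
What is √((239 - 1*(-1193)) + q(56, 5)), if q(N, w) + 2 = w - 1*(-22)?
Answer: √1457 ≈ 38.171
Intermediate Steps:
q(N, w) = 20 + w (q(N, w) = -2 + (w - 1*(-22)) = -2 + (w + 22) = -2 + (22 + w) = 20 + w)
√((239 - 1*(-1193)) + q(56, 5)) = √((239 - 1*(-1193)) + (20 + 5)) = √((239 + 1193) + 25) = √(1432 + 25) = √1457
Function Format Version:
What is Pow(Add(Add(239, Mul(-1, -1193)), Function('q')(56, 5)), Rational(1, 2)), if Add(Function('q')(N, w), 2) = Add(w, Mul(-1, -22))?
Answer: Pow(1457, Rational(1, 2)) ≈ 38.171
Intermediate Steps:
Function('q')(N, w) = Add(20, w) (Function('q')(N, w) = Add(-2, Add(w, Mul(-1, -22))) = Add(-2, Add(w, 22)) = Add(-2, Add(22, w)) = Add(20, w))
Pow(Add(Add(239, Mul(-1, -1193)), Function('q')(56, 5)), Rational(1, 2)) = Pow(Add(Add(239, Mul(-1, -1193)), Add(20, 5)), Rational(1, 2)) = Pow(Add(Add(239, 1193), 25), Rational(1, 2)) = Pow(Add(1432, 25), Rational(1, 2)) = Pow(1457, Rational(1, 2))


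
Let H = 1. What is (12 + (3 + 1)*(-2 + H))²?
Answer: 64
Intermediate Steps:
(12 + (3 + 1)*(-2 + H))² = (12 + (3 + 1)*(-2 + 1))² = (12 + 4*(-1))² = (12 - 4)² = 8² = 64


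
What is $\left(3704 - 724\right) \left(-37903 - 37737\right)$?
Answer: $-225407200$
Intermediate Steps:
$\left(3704 - 724\right) \left(-37903 - 37737\right) = 2980 \left(-75640\right) = -225407200$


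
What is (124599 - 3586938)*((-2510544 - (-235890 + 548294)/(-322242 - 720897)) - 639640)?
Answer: 3792507041329182436/347713 ≈ 1.0907e+13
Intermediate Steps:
(124599 - 3586938)*((-2510544 - (-235890 + 548294)/(-322242 - 720897)) - 639640) = -3462339*((-2510544 - 312404/(-1043139)) - 639640) = -3462339*((-2510544 - 312404*(-1)/1043139) - 639640) = -3462339*((-2510544 - 1*(-312404/1043139)) - 639640) = -3462339*((-2510544 + 312404/1043139) - 639640) = -3462339*(-2618846045212/1043139 - 639640) = -3462339*(-3286079475172/1043139) = 3792507041329182436/347713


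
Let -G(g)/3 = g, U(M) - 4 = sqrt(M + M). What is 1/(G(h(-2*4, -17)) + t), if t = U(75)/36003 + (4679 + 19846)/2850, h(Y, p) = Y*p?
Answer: -747561266053206/298571952073013041 - 259941660*sqrt(6)/298571952073013041 ≈ -0.0025038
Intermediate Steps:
U(M) = 4 + sqrt(2)*sqrt(M) (U(M) = 4 + sqrt(M + M) = 4 + sqrt(2*M) = 4 + sqrt(2)*sqrt(M))
t = 11773133/1368114 + 5*sqrt(6)/36003 (t = (4 + sqrt(2)*sqrt(75))/36003 + (4679 + 19846)/2850 = (4 + sqrt(2)*(5*sqrt(3)))*(1/36003) + 24525*(1/2850) = (4 + 5*sqrt(6))*(1/36003) + 327/38 = (4/36003 + 5*sqrt(6)/36003) + 327/38 = 11773133/1368114 + 5*sqrt(6)/36003 ≈ 8.6057)
G(g) = -3*g
1/(G(h(-2*4, -17)) + t) = 1/(-3*(-2*4)*(-17) + (11773133/1368114 + 5*sqrt(6)/36003)) = 1/(-(-24)*(-17) + (11773133/1368114 + 5*sqrt(6)/36003)) = 1/(-3*136 + (11773133/1368114 + 5*sqrt(6)/36003)) = 1/(-408 + (11773133/1368114 + 5*sqrt(6)/36003)) = 1/(-546417379/1368114 + 5*sqrt(6)/36003)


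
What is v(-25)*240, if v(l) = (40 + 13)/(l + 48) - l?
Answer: 150720/23 ≈ 6553.0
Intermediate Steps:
v(l) = -l + 53/(48 + l) (v(l) = 53/(48 + l) - l = -l + 53/(48 + l))
v(-25)*240 = ((53 - 1*(-25)² - 48*(-25))/(48 - 25))*240 = ((53 - 1*625 + 1200)/23)*240 = ((53 - 625 + 1200)/23)*240 = ((1/23)*628)*240 = (628/23)*240 = 150720/23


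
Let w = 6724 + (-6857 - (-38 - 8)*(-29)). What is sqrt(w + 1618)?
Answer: sqrt(151) ≈ 12.288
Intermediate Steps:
w = -1467 (w = 6724 + (-6857 - (-46)*(-29)) = 6724 + (-6857 - 1*1334) = 6724 + (-6857 - 1334) = 6724 - 8191 = -1467)
sqrt(w + 1618) = sqrt(-1467 + 1618) = sqrt(151)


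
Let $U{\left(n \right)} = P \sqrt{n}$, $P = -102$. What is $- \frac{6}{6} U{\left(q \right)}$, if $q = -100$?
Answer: $1020 i \approx 1020.0 i$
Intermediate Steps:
$U{\left(n \right)} = - 102 \sqrt{n}$
$- \frac{6}{6} U{\left(q \right)} = - \frac{6}{6} \left(- 102 \sqrt{-100}\right) = \left(-6\right) \frac{1}{6} \left(- 102 \cdot 10 i\right) = - \left(-1020\right) i = 1020 i$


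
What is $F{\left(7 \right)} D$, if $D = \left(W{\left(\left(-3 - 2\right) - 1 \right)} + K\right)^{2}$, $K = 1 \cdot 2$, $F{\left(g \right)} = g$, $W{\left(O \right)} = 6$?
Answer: $448$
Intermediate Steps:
$K = 2$
$D = 64$ ($D = \left(6 + 2\right)^{2} = 8^{2} = 64$)
$F{\left(7 \right)} D = 7 \cdot 64 = 448$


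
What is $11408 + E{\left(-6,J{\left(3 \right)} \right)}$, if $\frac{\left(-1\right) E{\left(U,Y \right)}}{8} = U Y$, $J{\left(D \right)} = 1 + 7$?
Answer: $11792$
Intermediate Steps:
$J{\left(D \right)} = 8$
$E{\left(U,Y \right)} = - 8 U Y$
$11408 + E{\left(-6,J{\left(3 \right)} \right)} = 11408 - \left(-48\right) 8 = 11408 + 384 = 11792$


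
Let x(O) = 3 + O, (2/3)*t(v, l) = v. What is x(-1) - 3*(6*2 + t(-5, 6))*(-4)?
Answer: 56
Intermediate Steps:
t(v, l) = 3*v/2
x(-1) - 3*(6*2 + t(-5, 6))*(-4) = (3 - 1) - 3*(6*2 + (3/2)*(-5))*(-4) = 2 - 3*(12 - 15/2)*(-4) = 2 - 3*9/2*(-4) = 2 - 27/2*(-4) = 2 + 54 = 56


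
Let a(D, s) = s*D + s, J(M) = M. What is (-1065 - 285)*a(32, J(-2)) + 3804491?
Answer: 3893591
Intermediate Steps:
a(D, s) = s + D*s (a(D, s) = D*s + s = s + D*s)
(-1065 - 285)*a(32, J(-2)) + 3804491 = (-1065 - 285)*(-2*(1 + 32)) + 3804491 = -(-2700)*33 + 3804491 = -1350*(-66) + 3804491 = 89100 + 3804491 = 3893591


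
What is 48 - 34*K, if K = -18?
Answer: 660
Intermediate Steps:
48 - 34*K = 48 - 34*(-18) = 48 + 612 = 660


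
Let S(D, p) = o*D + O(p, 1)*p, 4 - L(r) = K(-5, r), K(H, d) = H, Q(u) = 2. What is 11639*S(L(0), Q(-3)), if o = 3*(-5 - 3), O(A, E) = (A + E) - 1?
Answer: -2467468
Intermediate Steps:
O(A, E) = -1 + A + E
L(r) = 9 (L(r) = 4 - 1*(-5) = 4 + 5 = 9)
o = -24 (o = 3*(-8) = -24)
S(D, p) = p² - 24*D (S(D, p) = -24*D + (-1 + p + 1)*p = -24*D + p*p = -24*D + p² = p² - 24*D)
11639*S(L(0), Q(-3)) = 11639*(2² - 24*9) = 11639*(4 - 216) = 11639*(-212) = -2467468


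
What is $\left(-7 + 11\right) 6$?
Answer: $24$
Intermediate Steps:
$\left(-7 + 11\right) 6 = 4 \cdot 6 = 24$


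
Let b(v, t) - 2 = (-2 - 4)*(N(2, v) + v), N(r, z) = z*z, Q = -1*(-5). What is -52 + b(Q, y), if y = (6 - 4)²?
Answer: -230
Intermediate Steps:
Q = 5
N(r, z) = z²
y = 4 (y = 2² = 4)
b(v, t) = 2 - 6*v - 6*v² (b(v, t) = 2 + (-2 - 4)*(v² + v) = 2 - 6*(v + v²) = 2 + (-6*v - 6*v²) = 2 - 6*v - 6*v²)
-52 + b(Q, y) = -52 + (2 - 6*5 - 6*5²) = -52 + (2 - 30 - 6*25) = -52 + (2 - 30 - 150) = -52 - 178 = -230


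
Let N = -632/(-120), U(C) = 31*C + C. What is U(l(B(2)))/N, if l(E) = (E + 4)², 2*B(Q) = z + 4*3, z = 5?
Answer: 75000/79 ≈ 949.37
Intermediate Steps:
B(Q) = 17/2 (B(Q) = (5 + 4*3)/2 = (5 + 12)/2 = (½)*17 = 17/2)
l(E) = (4 + E)²
U(C) = 32*C
N = 79/15 (N = -632*(-1/120) = 79/15 ≈ 5.2667)
U(l(B(2)))/N = (32*(4 + 17/2)²)/(79/15) = (32*(25/2)²)*(15/79) = (32*(625/4))*(15/79) = 5000*(15/79) = 75000/79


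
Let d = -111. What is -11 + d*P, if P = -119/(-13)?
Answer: -13352/13 ≈ -1027.1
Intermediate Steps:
P = 119/13 (P = -119*(-1/13) = 119/13 ≈ 9.1538)
-11 + d*P = -11 - 111*119/13 = -11 - 13209/13 = -13352/13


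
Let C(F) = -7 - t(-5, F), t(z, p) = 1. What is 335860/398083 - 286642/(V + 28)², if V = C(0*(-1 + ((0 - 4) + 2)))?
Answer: -8140925949/11373800 ≈ -715.76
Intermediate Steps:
C(F) = -8 (C(F) = -7 - 1*1 = -7 - 1 = -8)
V = -8
335860/398083 - 286642/(V + 28)² = 335860/398083 - 286642/(-8 + 28)² = 335860*(1/398083) - 286642/(20²) = 47980/56869 - 286642/400 = 47980/56869 - 286642*1/400 = 47980/56869 - 143321/200 = -8140925949/11373800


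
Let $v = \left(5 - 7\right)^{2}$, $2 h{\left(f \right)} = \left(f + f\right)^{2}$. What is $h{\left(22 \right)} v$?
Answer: $3872$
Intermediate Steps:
$h{\left(f \right)} = 2 f^{2}$ ($h{\left(f \right)} = \frac{\left(f + f\right)^{2}}{2} = \frac{\left(2 f\right)^{2}}{2} = \frac{4 f^{2}}{2} = 2 f^{2}$)
$v = 4$ ($v = \left(-2\right)^{2} = 4$)
$h{\left(22 \right)} v = 2 \cdot 22^{2} \cdot 4 = 2 \cdot 484 \cdot 4 = 968 \cdot 4 = 3872$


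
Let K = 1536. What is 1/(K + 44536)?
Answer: 1/46072 ≈ 2.1705e-5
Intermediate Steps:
1/(K + 44536) = 1/(1536 + 44536) = 1/46072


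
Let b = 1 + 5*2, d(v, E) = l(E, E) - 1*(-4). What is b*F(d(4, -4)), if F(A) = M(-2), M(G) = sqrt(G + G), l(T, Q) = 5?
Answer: 22*I ≈ 22.0*I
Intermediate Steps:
d(v, E) = 9 (d(v, E) = 5 - 1*(-4) = 5 + 4 = 9)
M(G) = sqrt(2)*sqrt(G) (M(G) = sqrt(2*G) = sqrt(2)*sqrt(G))
F(A) = 2*I (F(A) = sqrt(2)*sqrt(-2) = sqrt(2)*(I*sqrt(2)) = 2*I)
b = 11 (b = 1 + 10 = 11)
b*F(d(4, -4)) = 11*(2*I) = 22*I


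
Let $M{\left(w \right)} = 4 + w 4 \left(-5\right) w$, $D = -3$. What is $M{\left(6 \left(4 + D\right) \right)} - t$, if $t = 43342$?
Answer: $-44058$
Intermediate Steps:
$M{\left(w \right)} = 4 - 20 w^{2}$ ($M{\left(w \right)} = 4 + 4 w \left(-5\right) w = 4 + - 20 w w = 4 - 20 w^{2}$)
$M{\left(6 \left(4 + D\right) \right)} - t = \left(4 - 20 \left(6 \left(4 - 3\right)\right)^{2}\right) - 43342 = \left(4 - 20 \left(6 \cdot 1\right)^{2}\right) - 43342 = \left(4 - 20 \cdot 6^{2}\right) - 43342 = \left(4 - 720\right) - 43342 = -716 - 43342 = -44058$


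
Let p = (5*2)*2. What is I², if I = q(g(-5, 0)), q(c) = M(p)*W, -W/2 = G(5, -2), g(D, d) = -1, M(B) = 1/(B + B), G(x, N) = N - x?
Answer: 49/400 ≈ 0.12250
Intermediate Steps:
p = 20 (p = 10*2 = 20)
M(B) = 1/(2*B)
W = 14 (W = -2*(-2 - 1*5) = -2*(-2 - 5) = -2*(-7) = 14)
q(c) = 7/20 (q(c) = ((½)/20)*14 = ((½)*(1/20))*14 = (1/40)*14 = 7/20)
I = 7/20 ≈ 0.35000
I² = (7/20)² = 49/400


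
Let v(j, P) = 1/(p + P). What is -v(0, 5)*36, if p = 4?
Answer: -4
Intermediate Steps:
v(j, P) = 1/(4 + P)
-v(0, 5)*36 = -1/(4 + 5)*36 = -1/9*36 = -4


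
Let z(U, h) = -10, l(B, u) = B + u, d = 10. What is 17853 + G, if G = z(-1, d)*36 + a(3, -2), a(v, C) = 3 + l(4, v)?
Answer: 17503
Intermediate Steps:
a(v, C) = 7 + v (a(v, C) = 3 + (4 + v) = 7 + v)
G = -350 (G = -10*36 + (7 + 3) = -360 + 10 = -350)
17853 + G = 17853 - 350 = 17503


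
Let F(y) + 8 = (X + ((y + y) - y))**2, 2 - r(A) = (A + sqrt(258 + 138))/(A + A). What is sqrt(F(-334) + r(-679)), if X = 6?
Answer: sqrt(198390552710 + 8148*sqrt(11))/1358 ≈ 327.99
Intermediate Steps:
r(A) = 2 - (A + 6*sqrt(11))/(2*A) (r(A) = 2 - (A + sqrt(258 + 138))/(A + A) = 2 - (A + sqrt(396))/(2*A) = 2 - (A + 6*sqrt(11))*1/(2*A) = 2 - (A + 6*sqrt(11))/(2*A))
F(y) = -8 + (6 + y)**2 (F(y) = -8 + (6 + ((y + y) - y))**2 = -8 + (6 + (2*y - y))**2 = -8 + (6 + y)**2)
sqrt(F(-334) + r(-679)) = sqrt((-8 + (6 - 334)**2) + (3/2 - 3*sqrt(11)/(-679))) = sqrt((-8 + (-328)**2) + (3/2 - 3*sqrt(11)*(-1/679))) = sqrt((-8 + 107584) + (3/2 + 3*sqrt(11)/679)) = sqrt(107576 + (3/2 + 3*sqrt(11)/679)) = sqrt(215155/2 + 3*sqrt(11)/679)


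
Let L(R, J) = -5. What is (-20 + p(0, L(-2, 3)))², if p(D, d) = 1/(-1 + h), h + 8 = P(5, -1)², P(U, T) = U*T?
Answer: 101761/256 ≈ 397.50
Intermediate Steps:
P(U, T) = T*U
h = 17 (h = -8 + (-1*5)² = -8 + (-5)² = -8 + 25 = 17)
p(D, d) = 1/16 (p(D, d) = 1/(-1 + 17) = 1/16)
(-20 + p(0, L(-2, 3)))² = (-20 + 1/16)² = (-319/16)² = 101761/256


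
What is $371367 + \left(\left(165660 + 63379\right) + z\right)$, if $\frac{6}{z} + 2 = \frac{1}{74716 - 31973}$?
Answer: $\frac{17108483484}{28495} \approx 6.004 \cdot 10^{5}$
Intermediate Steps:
$z = - \frac{85486}{28495}$ ($z = \frac{6}{-2 + \frac{1}{74716 - 31973}} = \frac{6}{-2 + \frac{1}{42743}} = \frac{6}{- \frac{85485}{42743}} = 6 \left(- \frac{42743}{85485}\right) = - \frac{85486}{28495} \approx -3.0$)
$371367 + \left(\left(165660 + 63379\right) + z\right) = 371367 + \left(\left(165660 + 63379\right) - \frac{85486}{28495}\right) = 371367 + \left(229039 - \frac{85486}{28495}\right) = 371367 + \frac{6526380819}{28495} = \frac{17108483484}{28495}$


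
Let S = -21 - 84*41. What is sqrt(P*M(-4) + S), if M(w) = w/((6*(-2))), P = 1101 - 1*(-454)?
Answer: 2*I*sqrt(6630)/3 ≈ 54.283*I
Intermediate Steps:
P = 1555 (P = 1101 + 454 = 1555)
M(w) = -w/12 (M(w) = w/(-12) = w*(-1/12) = -w/12)
S = -3465 (S = -21 - 3444 = -3465)
sqrt(P*M(-4) + S) = sqrt(1555*(-1/12*(-4)) - 3465) = sqrt(1555*(1/3) - 3465) = sqrt(1555/3 - 3465) = sqrt(-8840/3) = 2*I*sqrt(6630)/3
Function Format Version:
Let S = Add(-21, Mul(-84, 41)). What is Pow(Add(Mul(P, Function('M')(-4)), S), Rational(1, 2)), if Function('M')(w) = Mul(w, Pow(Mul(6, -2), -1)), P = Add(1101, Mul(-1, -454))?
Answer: Mul(Rational(2, 3), I, Pow(6630, Rational(1, 2))) ≈ Mul(54.283, I)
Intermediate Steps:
P = 1555 (P = Add(1101, 454) = 1555)
Function('M')(w) = Mul(Rational(-1, 12), w) (Function('M')(w) = Mul(w, Pow(-12, -1)) = Mul(w, Rational(-1, 12)) = Mul(Rational(-1, 12), w))
S = -3465 (S = Add(-21, -3444) = -3465)
Pow(Add(Mul(P, Function('M')(-4)), S), Rational(1, 2)) = Pow(Add(Mul(1555, Mul(Rational(-1, 12), -4)), -3465), Rational(1, 2)) = Pow(Add(Mul(1555, Rational(1, 3)), -3465), Rational(1, 2)) = Pow(Add(Rational(1555, 3), -3465), Rational(1, 2)) = Pow(Rational(-8840, 3), Rational(1, 2)) = Mul(Rational(2, 3), I, Pow(6630, Rational(1, 2)))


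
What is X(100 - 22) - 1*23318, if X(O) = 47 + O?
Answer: -23193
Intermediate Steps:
X(100 - 22) - 1*23318 = (47 + (100 - 22)) - 1*23318 = (47 + 78) - 23318 = 125 - 23318 = -23193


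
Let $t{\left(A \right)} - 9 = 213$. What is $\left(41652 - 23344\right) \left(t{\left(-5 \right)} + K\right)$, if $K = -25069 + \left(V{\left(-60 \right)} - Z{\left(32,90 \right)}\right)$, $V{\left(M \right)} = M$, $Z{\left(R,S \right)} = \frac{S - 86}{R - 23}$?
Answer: $- \frac{4104049436}{9} \approx -4.5601 \cdot 10^{8}$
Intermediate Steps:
$t{\left(A \right)} = 222$ ($t{\left(A \right)} = 9 + 213 = 222$)
$Z{\left(R,S \right)} = \frac{-86 + S}{-23 + R}$
$K = - \frac{226165}{9}$ ($K = -25069 - \left(60 + \frac{-86 + 90}{-23 + 32}\right) = -25069 - \left(60 + \frac{1}{9} \cdot 4\right) = -25069 - \frac{544}{9} = - \frac{226165}{9} \approx -25129.0$)
$\left(41652 - 23344\right) \left(t{\left(-5 \right)} + K\right) = \left(41652 - 23344\right) \left(222 - \frac{226165}{9}\right) = 18308 \left(- \frac{224167}{9}\right) = - \frac{4104049436}{9}$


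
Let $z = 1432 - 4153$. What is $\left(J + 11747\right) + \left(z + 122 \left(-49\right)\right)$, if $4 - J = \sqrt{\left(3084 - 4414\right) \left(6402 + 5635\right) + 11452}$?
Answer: $3052 - i \sqrt{15997758} \approx 3052.0 - 3999.7 i$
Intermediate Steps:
$J = 4 - i \sqrt{15997758}$ ($J = 4 - \sqrt{\left(3084 - 4414\right) \left(6402 + 5635\right) + 11452} = 4 - \sqrt{\left(-1330\right) 12037 + 11452} = 4 - \sqrt{-16009210 + 11452} = 4 - \sqrt{-15997758} = 4 - i \sqrt{15997758} \approx 4.0 - 3999.7 i$)
$z = -2721$ ($z = 1432 - 4153 = -2721$)
$\left(J + 11747\right) + \left(z + 122 \left(-49\right)\right) = \left(\left(4 - i \sqrt{15997758}\right) + 11747\right) + \left(-2721 + 122 \left(-49\right)\right) = \left(11751 - i \sqrt{15997758}\right) - 8699 = 3052 - i \sqrt{15997758}$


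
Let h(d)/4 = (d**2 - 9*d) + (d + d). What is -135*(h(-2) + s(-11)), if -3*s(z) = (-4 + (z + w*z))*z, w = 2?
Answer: 8595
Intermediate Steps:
s(z) = -z*(-4 + 3*z)/3 (s(z) = -(-4 + (z + 2*z))*z/3 = -(-4 + 3*z)*z/3 = -z*(-4 + 3*z)/3)
h(d) = -28*d + 4*d**2 (h(d) = 4*((d**2 - 9*d) + (d + d)) = 4*((d**2 - 9*d) + 2*d) = 4*(d**2 - 7*d) = -28*d + 4*d**2)
-135*(h(-2) + s(-11)) = -135*(4*(-2)*(-7 - 2) + (1/3)*(-11)*(4 - 3*(-11))) = -135*(4*(-2)*(-9) + (1/3)*(-11)*(4 + 33)) = -135*(72 + (1/3)*(-11)*37) = -135*(72 - 407/3) = -135*(-191/3) = 8595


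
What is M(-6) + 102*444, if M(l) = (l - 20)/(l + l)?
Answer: 271741/6 ≈ 45290.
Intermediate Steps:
M(l) = (-20 + l)/(2*l) (M(l) = (-20 + l)/((2*l)) = (-20 + l)*(1/(2*l)) = (-20 + l)/(2*l))
M(-6) + 102*444 = (½)*(-20 - 6)/(-6) + 102*444 = (½)*(-⅙)*(-26) + 45288 = 13/6 + 45288 = 271741/6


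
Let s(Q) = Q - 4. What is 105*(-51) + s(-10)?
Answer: -5369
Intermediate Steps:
s(Q) = -4 + Q
105*(-51) + s(-10) = 105*(-51) + (-4 - 10) = -5355 - 14 = -5369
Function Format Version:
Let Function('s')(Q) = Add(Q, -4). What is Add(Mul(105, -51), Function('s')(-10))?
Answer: -5369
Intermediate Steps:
Function('s')(Q) = Add(-4, Q)
Add(Mul(105, -51), Function('s')(-10)) = Add(Mul(105, -51), Add(-4, -10)) = Add(-5355, -14) = -5369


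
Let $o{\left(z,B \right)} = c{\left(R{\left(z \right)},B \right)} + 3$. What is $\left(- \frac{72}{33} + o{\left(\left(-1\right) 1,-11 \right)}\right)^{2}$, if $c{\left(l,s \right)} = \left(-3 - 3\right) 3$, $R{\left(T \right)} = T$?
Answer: $\frac{35721}{121} \approx 295.21$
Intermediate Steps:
$c{\left(l,s \right)} = -18$ ($c{\left(l,s \right)} = \left(-6\right) 3 = -18$)
$o{\left(z,B \right)} = -15$ ($o{\left(z,B \right)} = -18 + 3 = -15$)
$\left(- \frac{72}{33} + o{\left(\left(-1\right) 1,-11 \right)}\right)^{2} = \left(- \frac{72}{33} - 15\right)^{2} = \left(\left(-72\right) \frac{1}{33} - 15\right)^{2} = \left(- \frac{24}{11} - 15\right)^{2} = \left(- \frac{189}{11}\right)^{2} = \frac{35721}{121}$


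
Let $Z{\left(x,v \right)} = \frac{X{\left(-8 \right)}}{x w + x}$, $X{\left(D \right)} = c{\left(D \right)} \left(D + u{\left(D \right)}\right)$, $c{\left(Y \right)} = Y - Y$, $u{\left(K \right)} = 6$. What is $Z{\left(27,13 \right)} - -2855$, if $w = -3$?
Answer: $2855$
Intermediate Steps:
$c{\left(Y \right)} = 0$
$X{\left(D \right)} = 0$ ($X{\left(D \right)} = 0 \left(D + 6\right) = 0 \left(6 + D\right) = 0$)
$Z{\left(x,v \right)} = 0$ ($Z{\left(x,v \right)} = \frac{0}{x \left(-3\right) + x} = \frac{0}{- 3 x + x} = \frac{0}{\left(-2\right) x} = 0 \left(- \frac{1}{2 x}\right) = 0$)
$Z{\left(27,13 \right)} - -2855 = 0 - -2855 = 0 + 2855 = 2855$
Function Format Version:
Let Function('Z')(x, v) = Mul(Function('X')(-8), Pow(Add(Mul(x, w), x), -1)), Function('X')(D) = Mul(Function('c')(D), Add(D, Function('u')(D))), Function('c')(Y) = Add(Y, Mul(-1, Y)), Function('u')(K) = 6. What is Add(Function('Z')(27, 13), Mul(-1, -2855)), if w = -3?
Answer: 2855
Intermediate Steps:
Function('c')(Y) = 0
Function('X')(D) = 0 (Function('X')(D) = Mul(0, Add(D, 6)) = Mul(0, Add(6, D)) = 0)
Function('Z')(x, v) = 0 (Function('Z')(x, v) = Mul(0, Pow(Add(Mul(x, -3), x), -1)) = Mul(0, Pow(Add(Mul(-3, x), x), -1)) = Mul(0, Pow(Mul(-2, x), -1)) = Mul(0, Mul(Rational(-1, 2), Pow(x, -1))) = 0)
Add(Function('Z')(27, 13), Mul(-1, -2855)) = Add(0, Mul(-1, -2855)) = Add(0, 2855) = 2855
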